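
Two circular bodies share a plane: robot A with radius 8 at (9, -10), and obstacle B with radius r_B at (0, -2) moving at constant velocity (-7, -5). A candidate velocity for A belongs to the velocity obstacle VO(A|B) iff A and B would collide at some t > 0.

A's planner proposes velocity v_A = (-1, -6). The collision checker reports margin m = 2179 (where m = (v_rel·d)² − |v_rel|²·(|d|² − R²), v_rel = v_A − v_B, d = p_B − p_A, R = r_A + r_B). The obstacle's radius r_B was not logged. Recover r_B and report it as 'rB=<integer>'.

m = 2179
d = (-9, 8);  v_rel = (6, -1),  |v_rel|² = 37
v_rel×d = (6)·(8) − (-1)·(-9) = 39
since m = R²·37 − 39²:  R² = (1521 + 2179) / 37 = 100
R = √100 = 10  ⇒  r_B = 10 − 8 = 2

rB=2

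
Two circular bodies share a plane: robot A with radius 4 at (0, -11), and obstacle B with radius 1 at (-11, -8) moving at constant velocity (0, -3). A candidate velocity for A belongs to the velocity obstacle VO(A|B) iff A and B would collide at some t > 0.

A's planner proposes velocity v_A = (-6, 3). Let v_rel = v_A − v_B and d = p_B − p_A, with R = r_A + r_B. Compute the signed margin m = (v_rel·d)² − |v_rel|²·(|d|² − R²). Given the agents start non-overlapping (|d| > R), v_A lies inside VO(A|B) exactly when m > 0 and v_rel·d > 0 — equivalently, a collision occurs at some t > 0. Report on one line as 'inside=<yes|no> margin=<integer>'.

d = (-11, 3),  |d|² = 130;  R = 4+1 = 5,  c = 130−5² = 105
v_rel = (-6, 6),  |v_rel|² = 72;  v_rel·d = (-6)·(-11) + (6)·(3) = 84
72·t² − 168·t + 105 = 0  ⇒  m = 84² − 72·105 = -504
m = -504 < 0,  v_rel·d = 84 > 0  ⇒  outside

inside=no margin=-504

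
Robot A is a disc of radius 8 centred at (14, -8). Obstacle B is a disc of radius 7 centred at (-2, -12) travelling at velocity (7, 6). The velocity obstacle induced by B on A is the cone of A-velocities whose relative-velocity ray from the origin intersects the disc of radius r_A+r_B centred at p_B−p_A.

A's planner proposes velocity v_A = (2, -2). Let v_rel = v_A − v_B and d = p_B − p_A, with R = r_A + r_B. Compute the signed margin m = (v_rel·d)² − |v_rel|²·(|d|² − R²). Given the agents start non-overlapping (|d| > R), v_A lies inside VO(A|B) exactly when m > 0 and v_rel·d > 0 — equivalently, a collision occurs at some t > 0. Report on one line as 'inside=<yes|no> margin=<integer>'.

d = (-16, -4),  |d|² = 272;  R = 8+7 = 15,  c = 272−15² = 47
v_rel = (-5, -8),  |v_rel|² = 89;  v_rel·d = (-5)·(-16) + (-8)·(-4) = 112
89·t² − 224·t + 47 = 0  ⇒  m = 112² − 89·47 = 8361
m = 8361 > 0,  v_rel·d = 112 > 0  ⇒  inside

inside=yes margin=8361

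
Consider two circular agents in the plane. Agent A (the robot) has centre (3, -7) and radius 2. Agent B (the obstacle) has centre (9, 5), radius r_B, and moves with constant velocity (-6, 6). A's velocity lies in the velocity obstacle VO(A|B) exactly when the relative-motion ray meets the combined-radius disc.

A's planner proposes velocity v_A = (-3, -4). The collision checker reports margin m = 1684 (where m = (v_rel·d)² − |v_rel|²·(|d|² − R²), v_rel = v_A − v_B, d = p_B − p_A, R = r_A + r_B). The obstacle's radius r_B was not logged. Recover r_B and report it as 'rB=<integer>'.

m = 1684
d = (6, 12);  v_rel = (3, -10),  |v_rel|² = 109
v_rel×d = (3)·(12) − (-10)·(6) = 96
since m = R²·109 − 96²:  R² = (9216 + 1684) / 109 = 100
R = √100 = 10  ⇒  r_B = 10 − 2 = 8

rB=8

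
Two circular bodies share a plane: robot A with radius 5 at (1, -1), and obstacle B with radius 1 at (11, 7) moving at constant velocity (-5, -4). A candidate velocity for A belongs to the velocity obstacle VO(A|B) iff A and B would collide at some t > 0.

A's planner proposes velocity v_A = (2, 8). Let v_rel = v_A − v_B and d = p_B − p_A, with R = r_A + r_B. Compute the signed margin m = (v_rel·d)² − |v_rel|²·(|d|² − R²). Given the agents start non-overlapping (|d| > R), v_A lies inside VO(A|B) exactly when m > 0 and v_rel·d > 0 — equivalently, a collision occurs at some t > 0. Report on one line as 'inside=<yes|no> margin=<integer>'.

d = (10, 8),  |d|² = 164;  R = 5+1 = 6,  c = 164−6² = 128
v_rel = (7, 12),  |v_rel|² = 193;  v_rel·d = (7)·(10) + (12)·(8) = 166
193·t² − 332·t + 128 = 0  ⇒  m = 166² − 193·128 = 2852
m = 2852 > 0,  v_rel·d = 166 > 0  ⇒  inside

inside=yes margin=2852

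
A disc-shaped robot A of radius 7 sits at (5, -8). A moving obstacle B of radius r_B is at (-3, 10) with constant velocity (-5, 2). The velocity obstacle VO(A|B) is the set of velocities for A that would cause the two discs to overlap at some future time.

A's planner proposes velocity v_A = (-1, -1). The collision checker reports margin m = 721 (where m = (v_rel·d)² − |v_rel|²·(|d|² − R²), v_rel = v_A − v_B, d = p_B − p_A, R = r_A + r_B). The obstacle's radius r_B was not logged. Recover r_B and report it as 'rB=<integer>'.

m = 721
d = (-8, 18);  v_rel = (4, -3),  |v_rel|² = 25
v_rel×d = (4)·(18) − (-3)·(-8) = 48
since m = R²·25 − 48²:  R² = (2304 + 721) / 25 = 121
R = √121 = 11  ⇒  r_B = 11 − 7 = 4

rB=4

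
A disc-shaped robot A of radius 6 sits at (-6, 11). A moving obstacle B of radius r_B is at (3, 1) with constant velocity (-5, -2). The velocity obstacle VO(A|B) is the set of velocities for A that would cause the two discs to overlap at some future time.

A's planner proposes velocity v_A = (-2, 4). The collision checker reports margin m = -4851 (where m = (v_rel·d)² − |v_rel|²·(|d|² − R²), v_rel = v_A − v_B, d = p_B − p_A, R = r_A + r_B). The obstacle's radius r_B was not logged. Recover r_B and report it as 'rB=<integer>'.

m = -4851
d = (9, -10);  v_rel = (3, 6),  |v_rel|² = 45
v_rel×d = (3)·(-10) − (6)·(9) = -84
since m = R²·45 − (-84)²:  R² = (7056 + -4851) / 45 = 49
R = √49 = 7  ⇒  r_B = 7 − 6 = 1

rB=1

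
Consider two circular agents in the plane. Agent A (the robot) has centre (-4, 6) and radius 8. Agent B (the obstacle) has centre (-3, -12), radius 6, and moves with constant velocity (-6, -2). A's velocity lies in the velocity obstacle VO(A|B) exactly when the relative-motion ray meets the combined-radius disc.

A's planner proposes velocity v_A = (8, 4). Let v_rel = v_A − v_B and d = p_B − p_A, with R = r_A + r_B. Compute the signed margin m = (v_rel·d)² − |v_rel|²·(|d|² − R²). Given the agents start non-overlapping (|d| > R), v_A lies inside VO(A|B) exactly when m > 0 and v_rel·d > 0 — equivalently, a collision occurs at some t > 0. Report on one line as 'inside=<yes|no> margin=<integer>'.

d = (1, -18),  |d|² = 325;  R = 8+6 = 14,  c = 325−14² = 129
v_rel = (14, 6),  |v_rel|² = 232;  v_rel·d = (14)·(1) + (6)·(-18) = -94
232·t² + 188·t + 129 = 0  ⇒  m = (-94)² − 232·129 = -21092
m = -21092 < 0,  v_rel·d = -94 < 0  ⇒  outside

inside=no margin=-21092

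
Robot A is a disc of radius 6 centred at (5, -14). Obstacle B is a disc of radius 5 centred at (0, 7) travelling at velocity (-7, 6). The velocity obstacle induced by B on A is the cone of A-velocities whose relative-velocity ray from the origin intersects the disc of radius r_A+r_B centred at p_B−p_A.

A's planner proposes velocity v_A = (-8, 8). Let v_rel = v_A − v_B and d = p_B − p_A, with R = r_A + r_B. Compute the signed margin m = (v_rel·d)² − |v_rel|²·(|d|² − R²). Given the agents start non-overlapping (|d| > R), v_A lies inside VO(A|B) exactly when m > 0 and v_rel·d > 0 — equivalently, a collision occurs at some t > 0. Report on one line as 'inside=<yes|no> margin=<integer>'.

d = (-5, 21),  |d|² = 466;  R = 6+5 = 11,  c = 466−11² = 345
v_rel = (-1, 2),  |v_rel|² = 5;  v_rel·d = (-1)·(-5) + (2)·(21) = 47
5·t² − 94·t + 345 = 0  ⇒  m = 47² − 5·345 = 484
m = 484 > 0,  v_rel·d = 47 > 0  ⇒  inside

inside=yes margin=484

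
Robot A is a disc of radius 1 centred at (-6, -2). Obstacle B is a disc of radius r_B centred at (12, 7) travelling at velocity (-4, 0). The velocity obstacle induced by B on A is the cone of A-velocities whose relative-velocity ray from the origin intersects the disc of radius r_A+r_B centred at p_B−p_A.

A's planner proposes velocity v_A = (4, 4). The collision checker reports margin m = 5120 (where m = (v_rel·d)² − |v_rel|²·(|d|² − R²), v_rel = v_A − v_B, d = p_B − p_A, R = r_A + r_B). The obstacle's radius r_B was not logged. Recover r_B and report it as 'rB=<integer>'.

m = 5120
d = (18, 9);  v_rel = (8, 4),  |v_rel|² = 80
v_rel×d = (8)·(9) − (4)·(18) = 0
since m = R²·80 − 0²:  R² = (0 + 5120) / 80 = 64
R = √64 = 8  ⇒  r_B = 8 − 1 = 7

rB=7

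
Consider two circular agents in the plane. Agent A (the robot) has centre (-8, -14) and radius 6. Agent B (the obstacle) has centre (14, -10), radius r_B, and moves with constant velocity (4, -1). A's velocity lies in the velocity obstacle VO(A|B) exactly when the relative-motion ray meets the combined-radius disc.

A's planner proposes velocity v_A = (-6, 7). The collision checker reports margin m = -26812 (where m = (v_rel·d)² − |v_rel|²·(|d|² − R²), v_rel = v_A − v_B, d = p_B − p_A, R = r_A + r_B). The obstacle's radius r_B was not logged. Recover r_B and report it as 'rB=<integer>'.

m = -26812
d = (22, 4);  v_rel = (-10, 8),  |v_rel|² = 164
v_rel×d = (-10)·(4) − (8)·(22) = -216
since m = R²·164 − (-216)²:  R² = (46656 + -26812) / 164 = 121
R = √121 = 11  ⇒  r_B = 11 − 6 = 5

rB=5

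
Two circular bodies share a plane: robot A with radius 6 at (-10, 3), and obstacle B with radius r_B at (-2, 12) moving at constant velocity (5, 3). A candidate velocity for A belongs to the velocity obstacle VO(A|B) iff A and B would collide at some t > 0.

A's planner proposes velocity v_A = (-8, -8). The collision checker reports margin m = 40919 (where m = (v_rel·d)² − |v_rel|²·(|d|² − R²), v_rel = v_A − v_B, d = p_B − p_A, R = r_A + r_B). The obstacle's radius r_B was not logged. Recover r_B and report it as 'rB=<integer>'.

m = 40919
d = (8, 9);  v_rel = (-13, -11),  |v_rel|² = 290
v_rel×d = (-13)·(9) − (-11)·(8) = -29
since m = R²·290 − (-29)²:  R² = (841 + 40919) / 290 = 144
R = √144 = 12  ⇒  r_B = 12 − 6 = 6

rB=6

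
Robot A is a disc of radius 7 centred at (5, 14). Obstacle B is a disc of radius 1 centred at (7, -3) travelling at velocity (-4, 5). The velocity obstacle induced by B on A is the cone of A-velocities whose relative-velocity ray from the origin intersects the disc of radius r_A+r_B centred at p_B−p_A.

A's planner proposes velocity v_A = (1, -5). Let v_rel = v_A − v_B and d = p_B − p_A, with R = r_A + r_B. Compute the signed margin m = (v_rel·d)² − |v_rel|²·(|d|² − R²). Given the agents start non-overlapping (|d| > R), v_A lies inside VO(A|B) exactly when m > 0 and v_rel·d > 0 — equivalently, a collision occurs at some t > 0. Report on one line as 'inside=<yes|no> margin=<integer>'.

d = (2, -17),  |d|² = 293;  R = 7+1 = 8,  c = 293−8² = 229
v_rel = (5, -10),  |v_rel|² = 125;  v_rel·d = (5)·(2) + (-10)·(-17) = 180
125·t² − 360·t + 229 = 0  ⇒  m = 180² − 125·229 = 3775
m = 3775 > 0,  v_rel·d = 180 > 0  ⇒  inside

inside=yes margin=3775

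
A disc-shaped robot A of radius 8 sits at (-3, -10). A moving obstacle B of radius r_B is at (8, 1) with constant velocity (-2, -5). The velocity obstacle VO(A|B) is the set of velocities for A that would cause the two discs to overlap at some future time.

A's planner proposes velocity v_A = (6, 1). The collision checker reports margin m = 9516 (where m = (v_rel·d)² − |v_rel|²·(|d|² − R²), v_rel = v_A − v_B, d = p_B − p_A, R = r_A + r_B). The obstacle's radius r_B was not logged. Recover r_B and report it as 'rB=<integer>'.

m = 9516
d = (11, 11);  v_rel = (8, 6),  |v_rel|² = 100
v_rel×d = (8)·(11) − (6)·(11) = 22
since m = R²·100 − 22²:  R² = (484 + 9516) / 100 = 100
R = √100 = 10  ⇒  r_B = 10 − 8 = 2

rB=2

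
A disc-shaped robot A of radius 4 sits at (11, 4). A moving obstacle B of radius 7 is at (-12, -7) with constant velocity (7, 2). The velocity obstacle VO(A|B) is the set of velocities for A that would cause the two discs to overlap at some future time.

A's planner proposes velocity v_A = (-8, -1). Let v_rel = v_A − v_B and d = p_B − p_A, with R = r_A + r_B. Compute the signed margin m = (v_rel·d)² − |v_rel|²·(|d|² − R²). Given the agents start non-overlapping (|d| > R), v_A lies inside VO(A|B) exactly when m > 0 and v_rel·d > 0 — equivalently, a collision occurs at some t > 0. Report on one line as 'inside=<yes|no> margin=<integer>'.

d = (-23, -11),  |d|² = 650;  R = 4+7 = 11,  c = 650−11² = 529
v_rel = (-15, -3),  |v_rel|² = 234;  v_rel·d = (-15)·(-23) + (-3)·(-11) = 378
234·t² − 756·t + 529 = 0  ⇒  m = 378² − 234·529 = 19098
m = 19098 > 0,  v_rel·d = 378 > 0  ⇒  inside

inside=yes margin=19098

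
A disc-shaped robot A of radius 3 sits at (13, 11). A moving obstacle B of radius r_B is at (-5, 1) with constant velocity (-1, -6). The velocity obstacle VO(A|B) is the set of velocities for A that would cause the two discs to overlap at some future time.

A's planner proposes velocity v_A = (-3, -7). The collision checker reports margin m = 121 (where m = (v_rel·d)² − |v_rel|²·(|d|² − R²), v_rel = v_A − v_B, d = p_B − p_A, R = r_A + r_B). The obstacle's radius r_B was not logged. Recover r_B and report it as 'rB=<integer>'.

m = 121
d = (-18, -10);  v_rel = (-2, -1),  |v_rel|² = 5
v_rel×d = (-2)·(-10) − (-1)·(-18) = 2
since m = R²·5 − 2²:  R² = (4 + 121) / 5 = 25
R = √25 = 5  ⇒  r_B = 5 − 3 = 2

rB=2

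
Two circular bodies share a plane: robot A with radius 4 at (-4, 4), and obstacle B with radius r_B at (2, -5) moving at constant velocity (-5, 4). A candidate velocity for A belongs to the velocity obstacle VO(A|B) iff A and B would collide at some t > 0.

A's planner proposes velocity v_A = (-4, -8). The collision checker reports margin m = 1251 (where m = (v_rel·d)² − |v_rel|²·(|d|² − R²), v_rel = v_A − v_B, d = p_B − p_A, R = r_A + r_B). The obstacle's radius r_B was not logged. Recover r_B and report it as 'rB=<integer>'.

m = 1251
d = (6, -9);  v_rel = (1, -12),  |v_rel|² = 145
v_rel×d = (1)·(-9) − (-12)·(6) = 63
since m = R²·145 − 63²:  R² = (3969 + 1251) / 145 = 36
R = √36 = 6  ⇒  r_B = 6 − 4 = 2

rB=2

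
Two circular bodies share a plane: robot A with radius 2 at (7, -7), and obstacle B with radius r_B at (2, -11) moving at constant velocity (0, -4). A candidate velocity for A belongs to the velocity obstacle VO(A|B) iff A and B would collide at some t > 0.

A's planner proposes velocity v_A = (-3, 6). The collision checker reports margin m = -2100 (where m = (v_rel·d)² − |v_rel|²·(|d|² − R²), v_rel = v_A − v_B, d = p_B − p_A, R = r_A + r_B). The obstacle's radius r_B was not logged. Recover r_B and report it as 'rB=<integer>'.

m = -2100
d = (-5, -4);  v_rel = (-3, 10),  |v_rel|² = 109
v_rel×d = (-3)·(-4) − (10)·(-5) = 62
since m = R²·109 − 62²:  R² = (3844 + -2100) / 109 = 16
R = √16 = 4  ⇒  r_B = 4 − 2 = 2

rB=2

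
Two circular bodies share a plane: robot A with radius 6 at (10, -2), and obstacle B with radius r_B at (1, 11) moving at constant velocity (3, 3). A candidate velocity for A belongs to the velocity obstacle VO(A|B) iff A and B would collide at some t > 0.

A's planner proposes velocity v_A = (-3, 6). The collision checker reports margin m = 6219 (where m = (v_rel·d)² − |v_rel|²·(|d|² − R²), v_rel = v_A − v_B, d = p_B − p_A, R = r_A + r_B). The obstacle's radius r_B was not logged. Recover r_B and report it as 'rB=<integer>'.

m = 6219
d = (-9, 13);  v_rel = (-6, 3),  |v_rel|² = 45
v_rel×d = (-6)·(13) − (3)·(-9) = -51
since m = R²·45 − (-51)²:  R² = (2601 + 6219) / 45 = 196
R = √196 = 14  ⇒  r_B = 14 − 6 = 8

rB=8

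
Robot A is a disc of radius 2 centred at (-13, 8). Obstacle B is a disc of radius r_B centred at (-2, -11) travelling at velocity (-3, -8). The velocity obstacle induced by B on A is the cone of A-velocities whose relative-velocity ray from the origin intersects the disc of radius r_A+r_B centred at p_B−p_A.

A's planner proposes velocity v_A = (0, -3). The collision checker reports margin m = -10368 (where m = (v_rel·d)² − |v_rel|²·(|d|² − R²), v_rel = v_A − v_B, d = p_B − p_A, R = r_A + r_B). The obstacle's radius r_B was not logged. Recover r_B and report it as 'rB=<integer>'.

m = -10368
d = (11, -19);  v_rel = (3, 5),  |v_rel|² = 34
v_rel×d = (3)·(-19) − (5)·(11) = -112
since m = R²·34 − (-112)²:  R² = (12544 + -10368) / 34 = 64
R = √64 = 8  ⇒  r_B = 8 − 2 = 6

rB=6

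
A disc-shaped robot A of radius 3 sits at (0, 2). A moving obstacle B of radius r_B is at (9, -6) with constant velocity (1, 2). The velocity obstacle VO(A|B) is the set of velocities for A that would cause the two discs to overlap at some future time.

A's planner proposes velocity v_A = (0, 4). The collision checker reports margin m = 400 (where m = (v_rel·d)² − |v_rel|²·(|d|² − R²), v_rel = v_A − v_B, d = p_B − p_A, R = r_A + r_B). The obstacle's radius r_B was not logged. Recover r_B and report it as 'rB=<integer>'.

m = 400
d = (9, -8);  v_rel = (-1, 2),  |v_rel|² = 5
v_rel×d = (-1)·(-8) − (2)·(9) = -10
since m = R²·5 − (-10)²:  R² = (100 + 400) / 5 = 100
R = √100 = 10  ⇒  r_B = 10 − 3 = 7

rB=7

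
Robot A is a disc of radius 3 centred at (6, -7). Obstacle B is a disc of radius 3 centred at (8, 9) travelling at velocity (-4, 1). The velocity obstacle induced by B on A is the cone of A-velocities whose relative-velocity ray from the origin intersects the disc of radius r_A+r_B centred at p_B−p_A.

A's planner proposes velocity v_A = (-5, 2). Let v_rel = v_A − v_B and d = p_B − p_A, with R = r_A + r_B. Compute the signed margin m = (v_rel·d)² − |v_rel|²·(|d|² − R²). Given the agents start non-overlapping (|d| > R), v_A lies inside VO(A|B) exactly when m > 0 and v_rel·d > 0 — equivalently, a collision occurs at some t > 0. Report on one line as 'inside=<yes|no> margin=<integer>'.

d = (2, 16),  |d|² = 260;  R = 3+3 = 6,  c = 260−6² = 224
v_rel = (-1, 1),  |v_rel|² = 2;  v_rel·d = (-1)·(2) + (1)·(16) = 14
2·t² − 28·t + 224 = 0  ⇒  m = 14² − 2·224 = -252
m = -252 < 0,  v_rel·d = 14 > 0  ⇒  outside

inside=no margin=-252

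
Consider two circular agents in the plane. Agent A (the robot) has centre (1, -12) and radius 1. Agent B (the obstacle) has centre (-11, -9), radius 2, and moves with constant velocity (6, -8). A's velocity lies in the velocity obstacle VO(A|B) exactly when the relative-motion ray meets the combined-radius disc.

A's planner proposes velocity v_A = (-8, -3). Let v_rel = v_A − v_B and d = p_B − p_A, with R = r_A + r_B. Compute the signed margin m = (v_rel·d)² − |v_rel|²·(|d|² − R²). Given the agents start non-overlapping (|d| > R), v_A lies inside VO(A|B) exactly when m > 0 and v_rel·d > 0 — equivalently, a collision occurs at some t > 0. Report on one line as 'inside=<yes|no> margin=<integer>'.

d = (-12, 3),  |d|² = 153;  R = 1+2 = 3,  c = 153−3² = 144
v_rel = (-14, 5),  |v_rel|² = 221;  v_rel·d = (-14)·(-12) + (5)·(3) = 183
221·t² − 366·t + 144 = 0  ⇒  m = 183² − 221·144 = 1665
m = 1665 > 0,  v_rel·d = 183 > 0  ⇒  inside

inside=yes margin=1665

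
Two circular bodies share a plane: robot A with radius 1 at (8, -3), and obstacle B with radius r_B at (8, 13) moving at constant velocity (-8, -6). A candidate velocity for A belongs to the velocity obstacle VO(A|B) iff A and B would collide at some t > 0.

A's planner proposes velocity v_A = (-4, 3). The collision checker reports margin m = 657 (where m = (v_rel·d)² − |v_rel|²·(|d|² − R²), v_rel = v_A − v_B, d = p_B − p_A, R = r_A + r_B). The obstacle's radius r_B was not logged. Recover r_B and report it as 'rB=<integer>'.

m = 657
d = (0, 16);  v_rel = (4, 9),  |v_rel|² = 97
v_rel×d = (4)·(16) − (9)·(0) = 64
since m = R²·97 − 64²:  R² = (4096 + 657) / 97 = 49
R = √49 = 7  ⇒  r_B = 7 − 1 = 6

rB=6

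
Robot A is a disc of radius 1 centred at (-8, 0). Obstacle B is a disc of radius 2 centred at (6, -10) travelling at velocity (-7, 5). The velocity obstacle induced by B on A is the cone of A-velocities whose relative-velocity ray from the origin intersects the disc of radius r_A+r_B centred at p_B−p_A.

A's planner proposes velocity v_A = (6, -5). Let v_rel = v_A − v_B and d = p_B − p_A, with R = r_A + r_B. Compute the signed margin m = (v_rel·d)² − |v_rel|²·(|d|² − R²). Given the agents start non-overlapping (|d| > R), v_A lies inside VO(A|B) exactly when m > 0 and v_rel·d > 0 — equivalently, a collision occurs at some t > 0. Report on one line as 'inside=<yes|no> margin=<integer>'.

d = (14, -10),  |d|² = 296;  R = 1+2 = 3,  c = 296−3² = 287
v_rel = (13, -10),  |v_rel|² = 269;  v_rel·d = (13)·(14) + (-10)·(-10) = 282
269·t² − 564·t + 287 = 0  ⇒  m = 282² − 269·287 = 2321
m = 2321 > 0,  v_rel·d = 282 > 0  ⇒  inside

inside=yes margin=2321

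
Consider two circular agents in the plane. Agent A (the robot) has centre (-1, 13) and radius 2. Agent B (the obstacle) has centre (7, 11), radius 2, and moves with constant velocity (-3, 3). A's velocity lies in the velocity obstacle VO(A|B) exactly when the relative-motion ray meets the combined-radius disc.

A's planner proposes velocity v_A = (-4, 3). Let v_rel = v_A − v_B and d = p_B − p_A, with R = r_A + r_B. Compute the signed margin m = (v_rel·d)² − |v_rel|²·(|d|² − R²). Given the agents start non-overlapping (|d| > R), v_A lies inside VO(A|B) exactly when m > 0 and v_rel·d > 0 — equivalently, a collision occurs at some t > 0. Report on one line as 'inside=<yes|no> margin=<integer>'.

d = (8, -2),  |d|² = 68;  R = 2+2 = 4,  c = 68−4² = 52
v_rel = (-1, 0),  |v_rel|² = 1;  v_rel·d = (-1)·(8) + (0)·(-2) = -8
1·t² + 16·t + 52 = 0  ⇒  m = (-8)² − 1·52 = 12
m = 12 > 0,  v_rel·d = -8 < 0  ⇒  outside

inside=no margin=12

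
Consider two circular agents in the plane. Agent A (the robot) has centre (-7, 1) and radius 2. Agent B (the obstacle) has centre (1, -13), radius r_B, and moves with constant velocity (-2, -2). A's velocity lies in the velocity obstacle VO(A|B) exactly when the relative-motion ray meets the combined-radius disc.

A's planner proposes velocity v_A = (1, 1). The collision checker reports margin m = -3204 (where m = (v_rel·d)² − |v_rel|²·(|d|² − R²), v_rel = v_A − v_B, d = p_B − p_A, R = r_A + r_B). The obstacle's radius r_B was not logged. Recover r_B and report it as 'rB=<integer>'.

m = -3204
d = (8, -14);  v_rel = (3, 3),  |v_rel|² = 18
v_rel×d = (3)·(-14) − (3)·(8) = -66
since m = R²·18 − (-66)²:  R² = (4356 + -3204) / 18 = 64
R = √64 = 8  ⇒  r_B = 8 − 2 = 6

rB=6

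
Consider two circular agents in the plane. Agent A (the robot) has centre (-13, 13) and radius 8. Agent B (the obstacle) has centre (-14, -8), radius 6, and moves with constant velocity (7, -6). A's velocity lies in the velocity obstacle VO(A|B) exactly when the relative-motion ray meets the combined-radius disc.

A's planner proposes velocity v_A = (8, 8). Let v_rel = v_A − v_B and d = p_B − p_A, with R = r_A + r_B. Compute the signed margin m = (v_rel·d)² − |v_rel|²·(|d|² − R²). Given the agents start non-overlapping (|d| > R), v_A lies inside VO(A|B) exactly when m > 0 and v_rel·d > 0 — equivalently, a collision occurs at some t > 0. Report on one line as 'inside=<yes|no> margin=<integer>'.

d = (-1, -21),  |d|² = 442;  R = 8+6 = 14,  c = 442−14² = 246
v_rel = (1, 14),  |v_rel|² = 197;  v_rel·d = (1)·(-1) + (14)·(-21) = -295
197·t² + 590·t + 246 = 0  ⇒  m = (-295)² − 197·246 = 38563
m = 38563 > 0,  v_rel·d = -295 < 0  ⇒  outside

inside=no margin=38563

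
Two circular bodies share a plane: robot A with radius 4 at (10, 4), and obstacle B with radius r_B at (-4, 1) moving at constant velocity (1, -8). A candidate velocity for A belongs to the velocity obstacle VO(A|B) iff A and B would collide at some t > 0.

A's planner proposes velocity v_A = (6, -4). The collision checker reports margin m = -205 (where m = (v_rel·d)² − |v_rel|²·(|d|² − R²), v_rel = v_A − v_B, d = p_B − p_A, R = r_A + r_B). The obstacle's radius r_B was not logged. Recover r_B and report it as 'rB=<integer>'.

m = -205
d = (-14, -3);  v_rel = (5, 4),  |v_rel|² = 41
v_rel×d = (5)·(-3) − (4)·(-14) = 41
since m = R²·41 − 41²:  R² = (1681 + -205) / 41 = 36
R = √36 = 6  ⇒  r_B = 6 − 4 = 2

rB=2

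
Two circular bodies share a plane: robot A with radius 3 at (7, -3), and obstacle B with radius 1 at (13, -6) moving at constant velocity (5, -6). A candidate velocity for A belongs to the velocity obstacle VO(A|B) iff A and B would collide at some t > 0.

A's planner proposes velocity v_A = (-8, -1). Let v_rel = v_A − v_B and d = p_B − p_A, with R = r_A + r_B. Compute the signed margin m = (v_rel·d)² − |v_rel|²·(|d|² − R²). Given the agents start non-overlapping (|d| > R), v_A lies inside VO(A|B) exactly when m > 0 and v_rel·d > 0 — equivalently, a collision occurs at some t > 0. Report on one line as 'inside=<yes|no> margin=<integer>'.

d = (6, -3),  |d|² = 45;  R = 3+1 = 4,  c = 45−4² = 29
v_rel = (-13, 5),  |v_rel|² = 194;  v_rel·d = (-13)·(6) + (5)·(-3) = -93
194·t² + 186·t + 29 = 0  ⇒  m = (-93)² − 194·29 = 3023
m = 3023 > 0,  v_rel·d = -93 < 0  ⇒  outside

inside=no margin=3023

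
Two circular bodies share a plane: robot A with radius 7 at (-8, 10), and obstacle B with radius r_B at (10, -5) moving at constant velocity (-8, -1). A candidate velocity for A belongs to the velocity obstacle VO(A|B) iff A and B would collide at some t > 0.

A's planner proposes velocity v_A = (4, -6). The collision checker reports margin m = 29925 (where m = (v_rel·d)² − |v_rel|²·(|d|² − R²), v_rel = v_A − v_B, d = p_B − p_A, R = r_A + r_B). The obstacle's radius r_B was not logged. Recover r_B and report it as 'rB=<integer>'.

m = 29925
d = (18, -15);  v_rel = (12, -5),  |v_rel|² = 169
v_rel×d = (12)·(-15) − (-5)·(18) = -90
since m = R²·169 − (-90)²:  R² = (8100 + 29925) / 169 = 225
R = √225 = 15  ⇒  r_B = 15 − 7 = 8

rB=8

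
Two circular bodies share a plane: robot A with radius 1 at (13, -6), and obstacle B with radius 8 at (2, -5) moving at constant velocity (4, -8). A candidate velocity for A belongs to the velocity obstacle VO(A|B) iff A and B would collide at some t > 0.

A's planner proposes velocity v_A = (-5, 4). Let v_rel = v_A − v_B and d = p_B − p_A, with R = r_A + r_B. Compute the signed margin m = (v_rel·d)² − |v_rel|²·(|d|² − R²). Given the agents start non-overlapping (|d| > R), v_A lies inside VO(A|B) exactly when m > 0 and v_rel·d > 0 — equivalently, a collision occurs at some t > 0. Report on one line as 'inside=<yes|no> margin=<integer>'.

d = (-11, 1),  |d|² = 122;  R = 1+8 = 9,  c = 122−9² = 41
v_rel = (-9, 12),  |v_rel|² = 225;  v_rel·d = (-9)·(-11) + (12)·(1) = 111
225·t² − 222·t + 41 = 0  ⇒  m = 111² − 225·41 = 3096
m = 3096 > 0,  v_rel·d = 111 > 0  ⇒  inside

inside=yes margin=3096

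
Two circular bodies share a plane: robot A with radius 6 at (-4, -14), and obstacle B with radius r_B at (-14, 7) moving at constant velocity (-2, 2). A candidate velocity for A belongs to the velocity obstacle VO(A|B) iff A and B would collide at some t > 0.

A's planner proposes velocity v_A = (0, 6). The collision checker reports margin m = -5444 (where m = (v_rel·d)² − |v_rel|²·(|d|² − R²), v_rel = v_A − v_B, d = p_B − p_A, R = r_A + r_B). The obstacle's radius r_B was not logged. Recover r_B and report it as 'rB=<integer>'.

m = -5444
d = (-10, 21);  v_rel = (2, 4),  |v_rel|² = 20
v_rel×d = (2)·(21) − (4)·(-10) = 82
since m = R²·20 − 82²:  R² = (6724 + -5444) / 20 = 64
R = √64 = 8  ⇒  r_B = 8 − 6 = 2

rB=2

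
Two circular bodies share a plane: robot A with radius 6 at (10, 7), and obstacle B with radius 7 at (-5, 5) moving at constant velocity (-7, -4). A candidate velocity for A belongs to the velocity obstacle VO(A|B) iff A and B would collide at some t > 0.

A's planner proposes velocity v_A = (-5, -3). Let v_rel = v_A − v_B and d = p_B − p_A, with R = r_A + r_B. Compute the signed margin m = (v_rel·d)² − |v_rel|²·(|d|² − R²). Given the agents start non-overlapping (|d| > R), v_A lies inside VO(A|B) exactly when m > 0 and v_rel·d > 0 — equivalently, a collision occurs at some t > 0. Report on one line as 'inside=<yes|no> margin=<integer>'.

d = (-15, -2),  |d|² = 229;  R = 6+7 = 13,  c = 229−13² = 60
v_rel = (2, 1),  |v_rel|² = 5;  v_rel·d = (2)·(-15) + (1)·(-2) = -32
5·t² + 64·t + 60 = 0  ⇒  m = (-32)² − 5·60 = 724
m = 724 > 0,  v_rel·d = -32 < 0  ⇒  outside

inside=no margin=724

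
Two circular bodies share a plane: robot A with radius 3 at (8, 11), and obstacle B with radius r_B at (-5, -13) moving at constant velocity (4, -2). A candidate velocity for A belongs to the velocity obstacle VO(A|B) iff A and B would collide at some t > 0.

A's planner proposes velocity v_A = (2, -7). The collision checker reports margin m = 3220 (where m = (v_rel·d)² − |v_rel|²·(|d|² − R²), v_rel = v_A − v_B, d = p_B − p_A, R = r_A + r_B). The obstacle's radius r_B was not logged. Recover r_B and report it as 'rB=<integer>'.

m = 3220
d = (-13, -24);  v_rel = (-2, -5),  |v_rel|² = 29
v_rel×d = (-2)·(-24) − (-5)·(-13) = -17
since m = R²·29 − (-17)²:  R² = (289 + 3220) / 29 = 121
R = √121 = 11  ⇒  r_B = 11 − 3 = 8

rB=8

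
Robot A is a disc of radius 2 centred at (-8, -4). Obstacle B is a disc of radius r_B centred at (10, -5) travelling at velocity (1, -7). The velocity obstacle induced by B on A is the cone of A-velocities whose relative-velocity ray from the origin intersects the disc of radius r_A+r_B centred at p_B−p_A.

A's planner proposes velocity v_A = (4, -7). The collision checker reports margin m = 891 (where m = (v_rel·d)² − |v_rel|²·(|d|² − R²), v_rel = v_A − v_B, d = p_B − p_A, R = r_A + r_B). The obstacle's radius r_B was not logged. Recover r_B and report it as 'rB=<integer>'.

m = 891
d = (18, -1);  v_rel = (3, 0),  |v_rel|² = 9
v_rel×d = (3)·(-1) − (0)·(18) = -3
since m = R²·9 − (-3)²:  R² = (9 + 891) / 9 = 100
R = √100 = 10  ⇒  r_B = 10 − 2 = 8

rB=8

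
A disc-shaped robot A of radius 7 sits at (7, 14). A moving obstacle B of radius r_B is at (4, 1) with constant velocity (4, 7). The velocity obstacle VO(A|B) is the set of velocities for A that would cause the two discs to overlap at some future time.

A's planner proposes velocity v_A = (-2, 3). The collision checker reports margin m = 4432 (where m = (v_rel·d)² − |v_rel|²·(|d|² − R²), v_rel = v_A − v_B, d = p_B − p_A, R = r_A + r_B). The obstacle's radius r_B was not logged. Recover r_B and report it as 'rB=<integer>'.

m = 4432
d = (-3, -13);  v_rel = (-6, -4),  |v_rel|² = 52
v_rel×d = (-6)·(-13) − (-4)·(-3) = 66
since m = R²·52 − 66²:  R² = (4356 + 4432) / 52 = 169
R = √169 = 13  ⇒  r_B = 13 − 7 = 6

rB=6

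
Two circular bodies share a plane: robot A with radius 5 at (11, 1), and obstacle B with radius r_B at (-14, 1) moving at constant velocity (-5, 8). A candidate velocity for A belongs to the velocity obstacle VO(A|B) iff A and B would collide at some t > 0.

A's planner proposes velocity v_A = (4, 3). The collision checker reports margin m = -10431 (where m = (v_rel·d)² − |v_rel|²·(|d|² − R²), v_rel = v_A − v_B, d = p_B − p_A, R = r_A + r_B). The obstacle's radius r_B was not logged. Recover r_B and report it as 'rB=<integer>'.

m = -10431
d = (-25, 0);  v_rel = (9, -5),  |v_rel|² = 106
v_rel×d = (9)·(0) − (-5)·(-25) = -125
since m = R²·106 − (-125)²:  R² = (15625 + -10431) / 106 = 49
R = √49 = 7  ⇒  r_B = 7 − 5 = 2

rB=2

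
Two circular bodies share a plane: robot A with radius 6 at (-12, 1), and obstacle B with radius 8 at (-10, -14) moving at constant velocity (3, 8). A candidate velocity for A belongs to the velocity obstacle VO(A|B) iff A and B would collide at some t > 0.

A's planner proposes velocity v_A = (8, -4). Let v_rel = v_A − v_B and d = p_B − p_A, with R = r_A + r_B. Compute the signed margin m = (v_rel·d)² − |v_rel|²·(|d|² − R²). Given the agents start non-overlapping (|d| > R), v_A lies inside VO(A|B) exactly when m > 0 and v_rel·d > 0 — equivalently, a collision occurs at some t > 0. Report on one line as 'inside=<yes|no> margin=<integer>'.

d = (2, -15),  |d|² = 229;  R = 6+8 = 14,  c = 229−14² = 33
v_rel = (5, -12),  |v_rel|² = 169;  v_rel·d = (5)·(2) + (-12)·(-15) = 190
169·t² − 380·t + 33 = 0  ⇒  m = 190² − 169·33 = 30523
m = 30523 > 0,  v_rel·d = 190 > 0  ⇒  inside

inside=yes margin=30523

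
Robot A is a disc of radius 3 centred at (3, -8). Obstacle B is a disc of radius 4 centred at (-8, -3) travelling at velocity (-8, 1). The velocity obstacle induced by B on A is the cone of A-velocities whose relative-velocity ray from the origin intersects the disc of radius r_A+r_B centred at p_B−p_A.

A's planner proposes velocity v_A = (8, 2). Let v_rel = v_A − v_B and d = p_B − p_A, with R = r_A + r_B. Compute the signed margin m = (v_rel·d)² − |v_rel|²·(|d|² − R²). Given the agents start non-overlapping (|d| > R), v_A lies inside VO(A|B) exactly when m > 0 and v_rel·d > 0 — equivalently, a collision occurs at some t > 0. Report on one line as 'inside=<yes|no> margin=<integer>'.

d = (-11, 5),  |d|² = 146;  R = 3+4 = 7,  c = 146−7² = 97
v_rel = (16, 1),  |v_rel|² = 257;  v_rel·d = (16)·(-11) + (1)·(5) = -171
257·t² + 342·t + 97 = 0  ⇒  m = (-171)² − 257·97 = 4312
m = 4312 > 0,  v_rel·d = -171 < 0  ⇒  outside

inside=no margin=4312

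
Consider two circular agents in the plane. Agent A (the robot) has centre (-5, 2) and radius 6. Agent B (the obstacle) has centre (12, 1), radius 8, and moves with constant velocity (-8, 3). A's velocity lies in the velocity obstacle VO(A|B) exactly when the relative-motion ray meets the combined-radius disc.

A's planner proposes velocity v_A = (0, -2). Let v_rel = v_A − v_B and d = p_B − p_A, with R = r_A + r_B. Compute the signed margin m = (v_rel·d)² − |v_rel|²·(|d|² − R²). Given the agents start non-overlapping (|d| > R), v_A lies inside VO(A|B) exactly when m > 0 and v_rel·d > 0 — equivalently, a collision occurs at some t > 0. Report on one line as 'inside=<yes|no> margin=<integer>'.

d = (17, -1),  |d|² = 290;  R = 6+8 = 14,  c = 290−14² = 94
v_rel = (8, -5),  |v_rel|² = 89;  v_rel·d = (8)·(17) + (-5)·(-1) = 141
89·t² − 282·t + 94 = 0  ⇒  m = 141² − 89·94 = 11515
m = 11515 > 0,  v_rel·d = 141 > 0  ⇒  inside

inside=yes margin=11515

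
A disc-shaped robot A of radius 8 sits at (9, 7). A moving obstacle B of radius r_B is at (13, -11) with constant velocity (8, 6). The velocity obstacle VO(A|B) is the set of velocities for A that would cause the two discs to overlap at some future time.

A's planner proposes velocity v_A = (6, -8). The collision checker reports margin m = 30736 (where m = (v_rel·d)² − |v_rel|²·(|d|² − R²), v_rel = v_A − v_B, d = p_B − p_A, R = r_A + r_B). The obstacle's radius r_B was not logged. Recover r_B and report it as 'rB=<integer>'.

m = 30736
d = (4, -18);  v_rel = (-2, -14),  |v_rel|² = 200
v_rel×d = (-2)·(-18) − (-14)·(4) = 92
since m = R²·200 − 92²:  R² = (8464 + 30736) / 200 = 196
R = √196 = 14  ⇒  r_B = 14 − 8 = 6

rB=6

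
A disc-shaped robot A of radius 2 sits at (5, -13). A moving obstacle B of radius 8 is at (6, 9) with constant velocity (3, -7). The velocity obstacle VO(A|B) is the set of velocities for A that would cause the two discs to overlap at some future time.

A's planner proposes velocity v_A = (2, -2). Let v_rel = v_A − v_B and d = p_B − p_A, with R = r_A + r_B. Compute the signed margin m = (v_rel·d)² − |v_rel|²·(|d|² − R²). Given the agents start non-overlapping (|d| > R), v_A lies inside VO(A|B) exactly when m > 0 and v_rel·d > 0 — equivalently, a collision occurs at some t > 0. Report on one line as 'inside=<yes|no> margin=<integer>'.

d = (1, 22),  |d|² = 485;  R = 2+8 = 10,  c = 485−10² = 385
v_rel = (-1, 5),  |v_rel|² = 26;  v_rel·d = (-1)·(1) + (5)·(22) = 109
26·t² − 218·t + 385 = 0  ⇒  m = 109² − 26·385 = 1871
m = 1871 > 0,  v_rel·d = 109 > 0  ⇒  inside

inside=yes margin=1871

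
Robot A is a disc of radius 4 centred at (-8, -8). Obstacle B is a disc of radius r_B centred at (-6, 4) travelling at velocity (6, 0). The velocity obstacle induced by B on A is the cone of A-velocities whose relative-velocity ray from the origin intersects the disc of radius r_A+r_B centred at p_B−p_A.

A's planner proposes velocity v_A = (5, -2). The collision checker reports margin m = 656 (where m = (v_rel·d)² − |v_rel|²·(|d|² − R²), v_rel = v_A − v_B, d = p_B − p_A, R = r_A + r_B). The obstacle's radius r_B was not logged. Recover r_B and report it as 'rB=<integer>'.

m = 656
d = (2, 12);  v_rel = (-1, -2),  |v_rel|² = 5
v_rel×d = (-1)·(12) − (-2)·(2) = -8
since m = R²·5 − (-8)²:  R² = (64 + 656) / 5 = 144
R = √144 = 12  ⇒  r_B = 12 − 4 = 8

rB=8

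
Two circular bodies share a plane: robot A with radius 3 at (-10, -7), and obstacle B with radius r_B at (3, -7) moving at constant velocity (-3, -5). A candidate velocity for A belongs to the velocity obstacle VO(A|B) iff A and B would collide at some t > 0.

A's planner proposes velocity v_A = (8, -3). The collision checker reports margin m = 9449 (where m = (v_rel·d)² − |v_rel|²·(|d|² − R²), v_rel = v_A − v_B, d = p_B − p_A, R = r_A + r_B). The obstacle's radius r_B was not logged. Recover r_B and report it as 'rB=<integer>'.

m = 9449
d = (13, 0);  v_rel = (11, 2),  |v_rel|² = 125
v_rel×d = (11)·(0) − (2)·(13) = -26
since m = R²·125 − (-26)²:  R² = (676 + 9449) / 125 = 81
R = √81 = 9  ⇒  r_B = 9 − 3 = 6

rB=6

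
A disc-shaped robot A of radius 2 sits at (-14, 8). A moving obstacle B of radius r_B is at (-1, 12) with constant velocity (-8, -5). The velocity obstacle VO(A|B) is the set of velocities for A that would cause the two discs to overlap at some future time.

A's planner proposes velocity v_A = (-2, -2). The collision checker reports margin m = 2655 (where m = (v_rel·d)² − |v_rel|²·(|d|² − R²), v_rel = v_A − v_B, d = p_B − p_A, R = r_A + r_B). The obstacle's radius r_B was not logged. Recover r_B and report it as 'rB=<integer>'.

m = 2655
d = (13, 4);  v_rel = (6, 3),  |v_rel|² = 45
v_rel×d = (6)·(4) − (3)·(13) = -15
since m = R²·45 − (-15)²:  R² = (225 + 2655) / 45 = 64
R = √64 = 8  ⇒  r_B = 8 − 2 = 6

rB=6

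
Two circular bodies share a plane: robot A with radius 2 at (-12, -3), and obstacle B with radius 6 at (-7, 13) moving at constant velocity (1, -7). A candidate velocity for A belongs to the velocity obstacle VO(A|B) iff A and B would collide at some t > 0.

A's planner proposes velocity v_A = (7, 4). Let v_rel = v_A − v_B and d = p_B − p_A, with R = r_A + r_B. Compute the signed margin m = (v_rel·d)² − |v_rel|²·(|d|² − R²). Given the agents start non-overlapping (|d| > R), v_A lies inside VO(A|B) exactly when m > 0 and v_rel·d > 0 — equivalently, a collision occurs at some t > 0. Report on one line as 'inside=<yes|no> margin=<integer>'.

d = (5, 16),  |d|² = 281;  R = 2+6 = 8,  c = 281−8² = 217
v_rel = (6, 11),  |v_rel|² = 157;  v_rel·d = (6)·(5) + (11)·(16) = 206
157·t² − 412·t + 217 = 0  ⇒  m = 206² − 157·217 = 8367
m = 8367 > 0,  v_rel·d = 206 > 0  ⇒  inside

inside=yes margin=8367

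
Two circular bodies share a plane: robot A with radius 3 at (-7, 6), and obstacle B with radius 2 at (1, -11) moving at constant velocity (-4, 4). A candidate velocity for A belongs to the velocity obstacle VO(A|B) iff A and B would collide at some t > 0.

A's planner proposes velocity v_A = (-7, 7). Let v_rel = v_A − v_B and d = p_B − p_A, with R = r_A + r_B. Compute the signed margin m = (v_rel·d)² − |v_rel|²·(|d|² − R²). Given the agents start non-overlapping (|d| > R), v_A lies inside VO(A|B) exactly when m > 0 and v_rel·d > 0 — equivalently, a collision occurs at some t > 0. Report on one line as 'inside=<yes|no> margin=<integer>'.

d = (8, -17),  |d|² = 353;  R = 3+2 = 5,  c = 353−5² = 328
v_rel = (-3, 3),  |v_rel|² = 18;  v_rel·d = (-3)·(8) + (3)·(-17) = -75
18·t² + 150·t + 328 = 0  ⇒  m = (-75)² − 18·328 = -279
m = -279 < 0,  v_rel·d = -75 < 0  ⇒  outside

inside=no margin=-279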